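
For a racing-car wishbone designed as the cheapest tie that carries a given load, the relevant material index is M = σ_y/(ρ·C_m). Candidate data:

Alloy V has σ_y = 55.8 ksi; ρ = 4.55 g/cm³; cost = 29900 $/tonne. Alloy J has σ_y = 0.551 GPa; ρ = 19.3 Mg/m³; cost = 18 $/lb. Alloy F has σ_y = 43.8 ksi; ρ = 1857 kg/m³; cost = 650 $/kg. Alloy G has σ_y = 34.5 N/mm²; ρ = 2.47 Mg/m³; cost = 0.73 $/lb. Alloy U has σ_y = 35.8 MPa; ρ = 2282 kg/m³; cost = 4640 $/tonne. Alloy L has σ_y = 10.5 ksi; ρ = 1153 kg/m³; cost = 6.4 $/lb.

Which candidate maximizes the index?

alloy G

Normalizing units and computing the index:
  alloy V: σ_y = 384.7 MPa, ρ = 4550 kg/m³, cost = 29.90 $/kg
  alloy J: σ_y = 551.0 MPa, ρ = 19300 kg/m³, cost = 39.68 $/kg
  alloy F: σ_y = 302.0 MPa, ρ = 1857 kg/m³, cost = 650.0 $/kg
  alloy G: σ_y = 34.50 MPa, ρ = 2470 kg/m³, cost = 1.609 $/kg
  alloy U: σ_y = 35.80 MPa, ρ = 2282 kg/m³, cost = 4.640 $/kg
  alloy L: σ_y = 72.39 MPa, ρ = 1153 kg/m³, cost = 14.11 $/kg
  alloy G: M = 8.68 kN·m per $
  alloy L: M = 4.45 kN·m per $
  alloy U: M = 3.38 kN·m per $
  alloy V: M = 2.83 kN·m per $
  alloy J: M = 0.719 kN·m per $
  alloy F: M = 0.250 kN·m per $
Alloy G ranks first.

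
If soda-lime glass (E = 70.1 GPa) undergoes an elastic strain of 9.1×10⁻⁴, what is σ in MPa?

63.8 MPa

σ = E·ε = 70100 MPa × 9.1×10⁻⁴ = 63.8 MPa.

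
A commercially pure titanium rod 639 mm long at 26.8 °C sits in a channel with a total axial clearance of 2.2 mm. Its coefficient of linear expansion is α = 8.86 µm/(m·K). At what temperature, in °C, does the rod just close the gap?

α·L₀·ΔT = 2.2 mm ⇒ ΔT = 2.2 / (8.86×10⁻⁶ × 639.0) = 388.6 K.
T = 26.8 + 388.6 = 415.4 °C.

415 °C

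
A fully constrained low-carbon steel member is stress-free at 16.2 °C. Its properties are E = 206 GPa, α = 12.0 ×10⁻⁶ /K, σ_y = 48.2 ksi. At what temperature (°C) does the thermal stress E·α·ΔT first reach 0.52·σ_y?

σ_y = 48.2 ksi = 332.3 MPa.
E·α·ΔT = 172.8 MPa ⇒ ΔT = 172.8 / (206.0×10³ × 12.0×10⁻⁶) = 69.91 K.
T = 16.2 + 69.91 = 86.11 °C.

86.1 °C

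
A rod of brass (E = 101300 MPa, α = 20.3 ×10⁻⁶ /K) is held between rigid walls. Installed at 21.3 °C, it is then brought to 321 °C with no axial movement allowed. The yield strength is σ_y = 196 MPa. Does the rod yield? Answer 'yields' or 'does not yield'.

E = 101300 MPa = 101.3 GPa.
ΔT = 299.7 K. Constrained thermal stress σ = E·α·ΔT = 101.3×10³ MPa × 20.3×10⁻⁶ × 299.7 = 616 MPa (compressive).
Compare to σ_y = 196 MPa: σ ≥ σ_y, so it yields.

yields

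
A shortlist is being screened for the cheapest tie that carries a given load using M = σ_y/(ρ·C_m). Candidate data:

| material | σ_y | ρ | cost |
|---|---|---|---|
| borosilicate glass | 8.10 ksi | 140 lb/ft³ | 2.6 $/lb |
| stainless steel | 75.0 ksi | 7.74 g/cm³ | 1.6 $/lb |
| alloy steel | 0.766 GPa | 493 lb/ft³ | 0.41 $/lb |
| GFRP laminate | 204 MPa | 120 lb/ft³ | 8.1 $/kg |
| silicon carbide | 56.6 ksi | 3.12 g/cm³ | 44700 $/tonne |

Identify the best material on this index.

alloy steel

Putting every candidate on a common basis:
  borosilicate glass: σ_y = 55.85 MPa, ρ = 2243 kg/m³, cost = 5.732 $/kg
  stainless steel: σ_y = 517.1 MPa, ρ = 7740 kg/m³, cost = 3.527 $/kg
  alloy steel: σ_y = 766.0 MPa, ρ = 7897 kg/m³, cost = 0.9039 $/kg
  GFRP laminate: σ_y = 204.0 MPa, ρ = 1922 kg/m³, cost = 8.100 $/kg
  silicon carbide: σ_y = 390.2 MPa, ρ = 3120 kg/m³, cost = 44.70 $/kg
  alloy steel: M = 107 kN·m per $
  stainless steel: M = 18.9 kN·m per $
  GFRP laminate: M = 13.1 kN·m per $
  borosilicate glass: M = 4.34 kN·m per $
  silicon carbide: M = 2.80 kN·m per $
Alloy steel ranks first.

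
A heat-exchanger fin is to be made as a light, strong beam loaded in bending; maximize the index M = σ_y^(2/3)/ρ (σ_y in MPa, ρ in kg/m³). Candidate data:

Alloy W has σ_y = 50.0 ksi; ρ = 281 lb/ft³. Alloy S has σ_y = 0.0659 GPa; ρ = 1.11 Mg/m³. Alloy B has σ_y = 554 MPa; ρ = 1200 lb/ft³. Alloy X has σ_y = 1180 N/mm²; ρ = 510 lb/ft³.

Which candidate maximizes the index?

alloy S

Putting every candidate on a common basis:
  alloy W: σ_y = 344.7 MPa, ρ = 4501 kg/m³
  alloy S: σ_y = 65.90 MPa, ρ = 1110 kg/m³
  alloy B: σ_y = 554.0 MPa, ρ = 19220 kg/m³
  alloy X: σ_y = 1180 MPa, ρ = 8169 kg/m³
  alloy S: M = 14.7×10⁻³
  alloy X: M = 13.7×10⁻³
  alloy W: M = 10.9×10⁻³
  alloy B: M = 3.51×10⁻³
The maximum is for alloy S.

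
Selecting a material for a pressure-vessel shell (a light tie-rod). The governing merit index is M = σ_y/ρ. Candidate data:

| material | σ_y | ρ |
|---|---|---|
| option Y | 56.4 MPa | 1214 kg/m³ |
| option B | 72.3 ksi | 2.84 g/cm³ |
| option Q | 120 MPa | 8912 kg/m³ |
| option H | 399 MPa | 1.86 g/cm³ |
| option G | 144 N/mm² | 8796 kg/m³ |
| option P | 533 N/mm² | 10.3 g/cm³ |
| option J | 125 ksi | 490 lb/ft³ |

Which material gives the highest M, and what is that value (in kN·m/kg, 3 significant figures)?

Convert each candidate to consistent units, then evaluate M:
  option Y: σ_y = 56.40 MPa, ρ = 1214 kg/m³
  option B: σ_y = 498.5 MPa, ρ = 2840 kg/m³
  option Q: σ_y = 120.0 MPa, ρ = 8912 kg/m³
  option H: σ_y = 399.0 MPa, ρ = 1860 kg/m³
  option G: σ_y = 144.0 MPa, ρ = 8796 kg/m³
  option P: σ_y = 533.0 MPa, ρ = 10300 kg/m³
  option J: σ_y = 861.8 MPa, ρ = 7849 kg/m³
  option H: M = 215 kN·m/kg
  option B: M = 176 kN·m/kg
  option J: M = 110 kN·m/kg
  option P: M = 51.7 kN·m/kg
  option Y: M = 46.5 kN·m/kg
  option G: M = 16.4 kN·m/kg
  option Q: M = 13.5 kN·m/kg
The maximum is for option H.

option H, M = 215 kN·m/kg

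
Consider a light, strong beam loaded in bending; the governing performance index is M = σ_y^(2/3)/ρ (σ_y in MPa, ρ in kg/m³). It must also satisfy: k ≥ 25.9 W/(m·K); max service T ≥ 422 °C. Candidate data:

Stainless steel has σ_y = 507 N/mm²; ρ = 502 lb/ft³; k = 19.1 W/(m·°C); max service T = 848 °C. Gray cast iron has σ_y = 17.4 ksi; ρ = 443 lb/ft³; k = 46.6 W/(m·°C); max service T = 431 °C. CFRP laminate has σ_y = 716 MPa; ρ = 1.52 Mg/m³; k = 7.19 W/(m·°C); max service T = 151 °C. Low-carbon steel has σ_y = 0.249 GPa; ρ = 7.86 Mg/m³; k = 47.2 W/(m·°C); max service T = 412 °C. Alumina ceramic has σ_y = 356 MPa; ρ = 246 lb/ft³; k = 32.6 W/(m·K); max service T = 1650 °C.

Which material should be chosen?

alumina ceramic

Screen on constraints: k ≥ 25.9 W/(m·K); max service T ≥ 422 °C. Survivors: gray cast iron, alumina ceramic.
Putting every candidate on a common basis:
  gray cast iron: σ_y = 120.0 MPa, ρ = 7096 kg/m³
  alumina ceramic: σ_y = 356.0 MPa, ρ = 3941 kg/m³
  alumina ceramic: M = 12.7×10⁻³
  gray cast iron: M = 3.43×10⁻³
Alumina ceramic ranks first.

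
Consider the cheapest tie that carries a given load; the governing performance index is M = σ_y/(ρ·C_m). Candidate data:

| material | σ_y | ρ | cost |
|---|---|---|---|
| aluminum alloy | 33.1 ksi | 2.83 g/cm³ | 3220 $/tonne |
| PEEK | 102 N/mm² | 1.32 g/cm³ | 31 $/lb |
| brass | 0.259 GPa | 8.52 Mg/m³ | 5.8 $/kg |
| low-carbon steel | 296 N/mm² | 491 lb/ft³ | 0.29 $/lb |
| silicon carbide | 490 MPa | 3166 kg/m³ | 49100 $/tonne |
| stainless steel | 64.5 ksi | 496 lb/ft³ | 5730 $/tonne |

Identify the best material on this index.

low-carbon steel

Putting every candidate on a common basis:
  aluminum alloy: σ_y = 228.2 MPa, ρ = 2830 kg/m³, cost = 3.220 $/kg
  PEEK: σ_y = 102.0 MPa, ρ = 1320 kg/m³, cost = 68.34 $/kg
  brass: σ_y = 259.0 MPa, ρ = 8520 kg/m³, cost = 5.800 $/kg
  low-carbon steel: σ_y = 296.0 MPa, ρ = 7865 kg/m³, cost = 0.6393 $/kg
  silicon carbide: σ_y = 490.0 MPa, ρ = 3166 kg/m³, cost = 49.10 $/kg
  stainless steel: σ_y = 444.7 MPa, ρ = 7945 kg/m³, cost = 5.730 $/kg
  low-carbon steel: M = 58.9 kN·m per $
  aluminum alloy: M = 25.0 kN·m per $
  stainless steel: M = 9.77 kN·m per $
  brass: M = 5.24 kN·m per $
  silicon carbide: M = 3.15 kN·m per $
  PEEK: M = 1.13 kN·m per $
Low-carbon steel ranks first.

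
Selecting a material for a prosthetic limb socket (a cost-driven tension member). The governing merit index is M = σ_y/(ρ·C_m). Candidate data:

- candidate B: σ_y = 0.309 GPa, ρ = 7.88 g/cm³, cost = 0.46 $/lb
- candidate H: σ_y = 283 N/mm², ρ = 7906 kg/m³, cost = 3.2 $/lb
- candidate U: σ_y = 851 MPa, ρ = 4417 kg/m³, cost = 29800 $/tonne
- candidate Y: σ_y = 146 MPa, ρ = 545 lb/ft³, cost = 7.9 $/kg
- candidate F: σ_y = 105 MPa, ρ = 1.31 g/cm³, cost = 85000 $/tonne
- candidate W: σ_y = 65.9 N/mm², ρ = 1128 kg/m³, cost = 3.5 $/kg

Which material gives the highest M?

candidate B

Normalizing units and computing the index:
  candidate B: σ_y = 309.0 MPa, ρ = 7880 kg/m³, cost = 1.014 $/kg
  candidate H: σ_y = 283.0 MPa, ρ = 7906 kg/m³, cost = 7.055 $/kg
  candidate U: σ_y = 851.0 MPa, ρ = 4417 kg/m³, cost = 29.80 $/kg
  candidate Y: σ_y = 146.0 MPa, ρ = 8730 kg/m³, cost = 7.900 $/kg
  candidate F: σ_y = 105.0 MPa, ρ = 1310 kg/m³, cost = 85.00 $/kg
  candidate W: σ_y = 65.90 MPa, ρ = 1128 kg/m³, cost = 3.500 $/kg
  candidate B: M = 38.7 kN·m per $
  candidate W: M = 16.7 kN·m per $
  candidate U: M = 6.47 kN·m per $
  candidate H: M = 5.07 kN·m per $
  candidate Y: M = 2.12 kN·m per $
  candidate F: M = 0.943 kN·m per $
Candidate B ranks first.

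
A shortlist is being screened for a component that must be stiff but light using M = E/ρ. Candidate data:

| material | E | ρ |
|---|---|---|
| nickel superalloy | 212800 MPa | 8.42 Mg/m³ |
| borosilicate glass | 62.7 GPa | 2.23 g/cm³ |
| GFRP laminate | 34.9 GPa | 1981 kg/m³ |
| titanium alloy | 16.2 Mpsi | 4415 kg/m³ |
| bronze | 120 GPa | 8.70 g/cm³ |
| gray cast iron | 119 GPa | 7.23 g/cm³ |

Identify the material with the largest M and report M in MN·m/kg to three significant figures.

borosilicate glass, M = 28.1 MN·m/kg

Normalizing units and computing the index:
  nickel superalloy: E = 212.8 GPa, ρ = 8420 kg/m³
  borosilicate glass: E = 62.70 GPa, ρ = 2230 kg/m³
  GFRP laminate: E = 34.90 GPa, ρ = 1981 kg/m³
  titanium alloy: E = 111.7 GPa, ρ = 4415 kg/m³
  bronze: E = 120.0 GPa, ρ = 8700 kg/m³
  gray cast iron: E = 119.0 GPa, ρ = 7230 kg/m³
  borosilicate glass: M = 28.1 MN·m/kg
  titanium alloy: M = 25.3 MN·m/kg
  nickel superalloy: M = 25.3 MN·m/kg
  GFRP laminate: M = 17.6 MN·m/kg
  gray cast iron: M = 16.5 MN·m/kg
  bronze: M = 13.8 MN·m/kg
Borosilicate glass ranks first.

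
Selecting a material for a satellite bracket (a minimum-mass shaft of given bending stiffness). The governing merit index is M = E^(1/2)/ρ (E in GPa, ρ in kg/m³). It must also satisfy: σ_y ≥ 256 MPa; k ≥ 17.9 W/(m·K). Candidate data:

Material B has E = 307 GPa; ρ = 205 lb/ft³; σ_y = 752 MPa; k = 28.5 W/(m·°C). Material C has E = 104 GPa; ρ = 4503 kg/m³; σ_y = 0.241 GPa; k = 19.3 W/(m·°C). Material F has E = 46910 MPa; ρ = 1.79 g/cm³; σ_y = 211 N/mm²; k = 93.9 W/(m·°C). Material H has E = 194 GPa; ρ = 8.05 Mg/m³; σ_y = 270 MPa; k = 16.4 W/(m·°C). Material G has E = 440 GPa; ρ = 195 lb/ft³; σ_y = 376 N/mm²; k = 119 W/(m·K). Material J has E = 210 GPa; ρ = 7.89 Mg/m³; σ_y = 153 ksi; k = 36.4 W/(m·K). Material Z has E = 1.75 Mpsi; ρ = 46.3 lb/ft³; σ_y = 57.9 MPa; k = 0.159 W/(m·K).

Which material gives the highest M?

Screen on constraints: σ_y ≥ 256 MPa; k ≥ 17.9 W/(m·K). Survivors: material B, material G, material J.
Convert each candidate to consistent units, then evaluate M:
  material B: E = 307.0 GPa, ρ = 3284 kg/m³
  material G: E = 440.0 GPa, ρ = 3124 kg/m³
  material J: E = 210.0 GPa, ρ = 7890 kg/m³
  material G: M = 6.72×10⁻³
  material B: M = 5.34×10⁻³
  material J: M = 1.84×10⁻³
Highest index: material G.

material G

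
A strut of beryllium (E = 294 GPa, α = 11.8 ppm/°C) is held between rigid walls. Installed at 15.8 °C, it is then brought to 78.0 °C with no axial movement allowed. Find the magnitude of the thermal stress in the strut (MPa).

216 MPa

ΔT = 62.20 K. Constrained thermal stress σ = E·α·ΔT = 294.0×10³ MPa × 11.8×10⁻⁶ × 62.20 = 216 MPa (compressive).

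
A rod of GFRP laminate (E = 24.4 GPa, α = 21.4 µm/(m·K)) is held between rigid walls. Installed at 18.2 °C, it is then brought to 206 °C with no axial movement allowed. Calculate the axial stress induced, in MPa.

ΔT = 187.8 K. Constrained thermal stress σ = E·α·ΔT = 24.40×10³ MPa × 21.4×10⁻⁶ × 187.8 = 98.1 MPa (compressive).

98.1 MPa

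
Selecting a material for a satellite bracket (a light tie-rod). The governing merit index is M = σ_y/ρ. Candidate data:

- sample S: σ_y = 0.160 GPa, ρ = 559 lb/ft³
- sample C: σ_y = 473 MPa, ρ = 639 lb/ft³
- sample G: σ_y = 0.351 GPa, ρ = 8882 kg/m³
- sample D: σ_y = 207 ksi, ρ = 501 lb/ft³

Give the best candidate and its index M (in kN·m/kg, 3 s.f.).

After converting to SI:
  sample S: σ_y = 160.0 MPa, ρ = 8954 kg/m³
  sample C: σ_y = 473.0 MPa, ρ = 10240 kg/m³
  sample G: σ_y = 351.0 MPa, ρ = 8882 kg/m³
  sample D: σ_y = 1427 MPa, ρ = 8025 kg/m³
  sample D: M = 178 kN·m/kg
  sample C: M = 46.2 kN·m/kg
  sample G: M = 39.5 kN·m/kg
  sample S: M = 17.9 kN·m/kg
Highest index: sample D.

sample D, M = 178 kN·m/kg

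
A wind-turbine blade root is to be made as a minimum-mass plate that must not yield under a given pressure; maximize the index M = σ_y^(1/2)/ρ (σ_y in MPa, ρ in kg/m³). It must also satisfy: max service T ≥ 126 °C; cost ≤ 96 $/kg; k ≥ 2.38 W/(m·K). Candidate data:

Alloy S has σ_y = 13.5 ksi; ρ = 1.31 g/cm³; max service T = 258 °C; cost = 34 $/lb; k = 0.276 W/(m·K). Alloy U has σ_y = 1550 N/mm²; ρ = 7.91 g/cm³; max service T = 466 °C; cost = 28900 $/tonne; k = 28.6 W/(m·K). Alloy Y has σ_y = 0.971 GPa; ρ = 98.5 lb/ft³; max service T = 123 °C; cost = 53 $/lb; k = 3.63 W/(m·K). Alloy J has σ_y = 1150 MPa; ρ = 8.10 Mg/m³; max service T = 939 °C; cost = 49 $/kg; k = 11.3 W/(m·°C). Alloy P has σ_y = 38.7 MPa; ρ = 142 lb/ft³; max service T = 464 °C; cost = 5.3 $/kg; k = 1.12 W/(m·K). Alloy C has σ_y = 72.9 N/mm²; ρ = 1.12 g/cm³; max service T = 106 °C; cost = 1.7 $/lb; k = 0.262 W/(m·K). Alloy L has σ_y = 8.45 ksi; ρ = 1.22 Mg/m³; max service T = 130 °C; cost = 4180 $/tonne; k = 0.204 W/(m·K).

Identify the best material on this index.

Screen on constraints: max service T ≥ 126 °C; cost ≤ 96 $/kg; k ≥ 2.38 W/(m·K). Survivors: alloy U, alloy J.
Normalizing units and computing the index:
  alloy U: σ_y = 1550 MPa, ρ = 7910 kg/m³
  alloy J: σ_y = 1150 MPa, ρ = 8100 kg/m³
  alloy U: M = 4.98×10⁻³
  alloy J: M = 4.19×10⁻³
Alloy U has the largest M.

alloy U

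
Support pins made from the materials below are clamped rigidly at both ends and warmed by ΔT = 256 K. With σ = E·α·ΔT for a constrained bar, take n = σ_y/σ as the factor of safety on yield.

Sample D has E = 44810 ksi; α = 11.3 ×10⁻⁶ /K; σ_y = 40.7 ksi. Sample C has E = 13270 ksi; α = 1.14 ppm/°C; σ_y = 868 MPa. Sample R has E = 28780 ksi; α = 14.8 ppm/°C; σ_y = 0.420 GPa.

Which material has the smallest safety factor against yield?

sample D

Per material, after unit conversion:
  sample D: E = 309.0, α = 11.3, σ_y = 280.6 → σ = 894 MPa, n = 0.314
  sample C: E = 91.49, α = 1.14, σ_y = 868.0 → σ = 26.7 MPa, n = 32.5
  sample R: E = 198.4, α = 14.8, σ_y = 420.0 → σ = 752 MPa, n = 0.559
Sample D has the lowest safety factor, n = 0.314.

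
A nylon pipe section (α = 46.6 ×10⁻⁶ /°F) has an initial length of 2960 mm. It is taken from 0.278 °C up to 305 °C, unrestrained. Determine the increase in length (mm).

Convert α: 46.6×10⁻⁶/°F × (9/5) = 83.9×10⁻⁶/K.
ΔT = 305 − 0.278 = 304.7 K.
ΔL = α·L₀·ΔT = 83.9×10⁻⁶ × 2960 mm × 304.7 K = 75.7 mm.

75.7 mm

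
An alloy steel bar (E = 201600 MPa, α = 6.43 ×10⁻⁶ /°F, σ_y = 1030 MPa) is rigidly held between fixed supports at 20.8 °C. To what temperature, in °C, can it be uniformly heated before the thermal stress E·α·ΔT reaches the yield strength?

E = 201600 MPa = 201.6 GPa.
α = 6.43×10⁻⁶/°F × 9/5 = 11.6×10⁻⁶/K.
E·α·ΔT = 1030 MPa ⇒ ΔT = 1030 / (201.6×10³ × 11.6×10⁻⁶) = 441.4 K.
T = 20.8 + 441.4 = 462.2 °C.

462 °C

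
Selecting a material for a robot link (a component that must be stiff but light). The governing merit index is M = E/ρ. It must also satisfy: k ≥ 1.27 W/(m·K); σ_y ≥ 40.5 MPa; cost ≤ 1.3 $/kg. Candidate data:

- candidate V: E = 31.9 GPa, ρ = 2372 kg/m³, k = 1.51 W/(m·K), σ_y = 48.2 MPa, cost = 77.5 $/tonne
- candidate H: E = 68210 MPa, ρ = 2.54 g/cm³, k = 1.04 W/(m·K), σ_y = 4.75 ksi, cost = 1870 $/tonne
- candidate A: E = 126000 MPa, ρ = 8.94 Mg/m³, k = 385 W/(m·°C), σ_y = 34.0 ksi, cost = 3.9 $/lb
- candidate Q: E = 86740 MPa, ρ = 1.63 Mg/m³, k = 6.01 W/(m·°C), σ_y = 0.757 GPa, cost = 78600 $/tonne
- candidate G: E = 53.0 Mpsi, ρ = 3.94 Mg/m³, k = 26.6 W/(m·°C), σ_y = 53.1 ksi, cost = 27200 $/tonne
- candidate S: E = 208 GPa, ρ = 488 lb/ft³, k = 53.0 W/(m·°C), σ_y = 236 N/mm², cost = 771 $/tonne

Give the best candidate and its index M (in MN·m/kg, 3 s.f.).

candidate S, M = 26.6 MN·m/kg

Screen on constraints: k ≥ 1.27 W/(m·K); σ_y ≥ 40.5 MPa; cost ≤ 1.3 $/kg. Survivors: candidate V, candidate S.
Normalizing units and computing the index:
  candidate V: E = 31.90 GPa, ρ = 2372 kg/m³
  candidate S: E = 208.0 GPa, ρ = 7817 kg/m³
  candidate S: M = 26.6 MN·m/kg
  candidate V: M = 13.4 MN·m/kg
Highest index: candidate S.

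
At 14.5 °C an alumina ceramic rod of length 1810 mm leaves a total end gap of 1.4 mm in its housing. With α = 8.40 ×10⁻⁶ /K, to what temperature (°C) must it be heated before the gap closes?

α·L₀·ΔT = 1.4 mm ⇒ ΔT = 1.4 / (8.40×10⁻⁶ × 1810.0) = 92.08 K.
T = 14.5 + 92.08 = 106.6 °C.

107 °C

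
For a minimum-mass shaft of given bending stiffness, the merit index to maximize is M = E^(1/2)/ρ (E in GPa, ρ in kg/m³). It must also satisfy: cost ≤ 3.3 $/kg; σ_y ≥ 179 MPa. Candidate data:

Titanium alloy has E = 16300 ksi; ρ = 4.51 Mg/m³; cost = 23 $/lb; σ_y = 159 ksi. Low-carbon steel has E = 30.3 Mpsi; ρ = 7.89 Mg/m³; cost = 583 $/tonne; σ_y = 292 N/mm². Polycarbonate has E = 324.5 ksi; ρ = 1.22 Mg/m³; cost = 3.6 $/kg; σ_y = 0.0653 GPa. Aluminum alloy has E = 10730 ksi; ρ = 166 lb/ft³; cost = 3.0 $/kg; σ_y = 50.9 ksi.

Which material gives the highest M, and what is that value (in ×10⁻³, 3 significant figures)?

Screen on constraints: cost ≤ 3.3 $/kg; σ_y ≥ 179 MPa. Survivors: low-carbon steel, aluminum alloy.
In SI units:
  low-carbon steel: E = 208.9 GPa, ρ = 7890 kg/m³
  aluminum alloy: E = 73.98 GPa, ρ = 2659 kg/m³
  aluminum alloy: M = 3.23×10⁻³
  low-carbon steel: M = 1.83×10⁻³
The maximum is for aluminum alloy.

aluminum alloy, M = 3.23×10⁻³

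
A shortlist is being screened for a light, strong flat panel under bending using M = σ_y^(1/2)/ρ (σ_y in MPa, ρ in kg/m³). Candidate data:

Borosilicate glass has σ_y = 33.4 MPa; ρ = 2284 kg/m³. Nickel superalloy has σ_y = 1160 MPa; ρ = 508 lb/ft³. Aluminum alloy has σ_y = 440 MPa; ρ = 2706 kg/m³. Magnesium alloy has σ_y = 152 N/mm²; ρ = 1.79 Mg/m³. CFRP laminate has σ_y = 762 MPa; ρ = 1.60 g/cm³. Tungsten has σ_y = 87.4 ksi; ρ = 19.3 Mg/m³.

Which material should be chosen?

CFRP laminate

In SI units:
  borosilicate glass: σ_y = 33.40 MPa, ρ = 2284 kg/m³
  nickel superalloy: σ_y = 1160 MPa, ρ = 8137 kg/m³
  aluminum alloy: σ_y = 440.0 MPa, ρ = 2706 kg/m³
  magnesium alloy: σ_y = 152.0 MPa, ρ = 1790 kg/m³
  CFRP laminate: σ_y = 762.0 MPa, ρ = 1600 kg/m³
  tungsten: σ_y = 602.6 MPa, ρ = 19300 kg/m³
  CFRP laminate: M = 17.3×10⁻³
  aluminum alloy: M = 7.75×10⁻³
  magnesium alloy: M = 6.89×10⁻³
  nickel superalloy: M = 4.19×10⁻³
  borosilicate glass: M = 2.53×10⁻³
  tungsten: M = 1.27×10⁻³
CFRP laminate has the largest M.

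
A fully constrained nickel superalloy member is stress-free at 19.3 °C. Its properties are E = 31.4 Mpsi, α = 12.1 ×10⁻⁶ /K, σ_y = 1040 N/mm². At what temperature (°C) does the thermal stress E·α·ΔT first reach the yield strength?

E = 31.4 Mpsi = 216.5 GPa.
σ_y = 1040 N/mm² = 1040 MPa.
E·α·ΔT = 1040 MPa ⇒ ΔT = 1040 / (216.5×10³ × 12.1×10⁻⁶) = 397.0 K.
T = 19.3 + 397.0 = 416.3 °C.

416 °C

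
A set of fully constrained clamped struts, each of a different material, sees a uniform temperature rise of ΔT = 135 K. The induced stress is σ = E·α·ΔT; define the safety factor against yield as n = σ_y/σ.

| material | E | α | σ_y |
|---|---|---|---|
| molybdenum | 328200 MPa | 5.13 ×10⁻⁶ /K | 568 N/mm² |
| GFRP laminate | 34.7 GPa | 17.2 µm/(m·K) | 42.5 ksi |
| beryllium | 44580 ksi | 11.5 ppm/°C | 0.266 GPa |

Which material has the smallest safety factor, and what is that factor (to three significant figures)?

beryllium, n = 0.557

Converting E to GPa, α to ×10⁻⁶/K, σ_y to MPa, then σ and n for each:
  molybdenum: E = 328.2, α = 5.13, σ_y = 568.0 → σ = 227 MPa, n = 2.50
  GFRP laminate: E = 34.70, α = 17.2, σ_y = 293.0 → σ = 80.6 MPa, n = 3.64
  beryllium: E = 307.4, α = 11.5, σ_y = 266.0 → σ = 477 MPa, n = 0.557
The minimum is beryllium at n = 0.557.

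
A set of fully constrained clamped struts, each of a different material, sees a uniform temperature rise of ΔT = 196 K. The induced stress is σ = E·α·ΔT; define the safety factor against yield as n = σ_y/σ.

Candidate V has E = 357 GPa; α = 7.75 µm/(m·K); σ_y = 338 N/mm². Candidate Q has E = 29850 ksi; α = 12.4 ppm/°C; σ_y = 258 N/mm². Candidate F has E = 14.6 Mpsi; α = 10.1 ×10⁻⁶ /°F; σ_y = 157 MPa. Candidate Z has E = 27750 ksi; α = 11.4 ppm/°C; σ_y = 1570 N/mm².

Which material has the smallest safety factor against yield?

candidate F

Converting E to GPa, α to ×10⁻⁶/K, σ_y to MPa, then σ and n for each:
  candidate V: E = 357.0, α = 7.75, σ_y = 338.0 → σ = 542 MPa, n = 0.623
  candidate Q: E = 205.8, α = 12.4, σ_y = 258.0 → σ = 500 MPa, n = 0.516
  candidate F: E = 100.7, α = 18.2, σ_y = 157.0 → σ = 359 MPa, n = 0.438
  candidate Z: E = 191.3, α = 11.4, σ_y = 1570 → σ = 428 MPa, n = 3.67
Candidate F has the lowest safety factor, n = 0.438.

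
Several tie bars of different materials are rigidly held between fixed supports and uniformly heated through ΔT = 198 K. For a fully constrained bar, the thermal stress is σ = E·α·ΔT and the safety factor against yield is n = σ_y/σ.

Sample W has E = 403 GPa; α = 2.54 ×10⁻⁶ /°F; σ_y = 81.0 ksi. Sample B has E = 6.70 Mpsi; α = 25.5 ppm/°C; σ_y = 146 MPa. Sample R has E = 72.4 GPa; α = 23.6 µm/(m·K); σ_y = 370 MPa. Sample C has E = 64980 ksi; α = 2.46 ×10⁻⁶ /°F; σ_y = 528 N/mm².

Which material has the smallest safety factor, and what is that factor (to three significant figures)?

sample B, n = 0.626

Per material, after unit conversion:
  sample W: E = 403.0, α = 4.57, σ_y = 558.5 → σ = 365 MPa, n = 1.53
  sample B: E = 46.19, α = 25.5, σ_y = 146.0 → σ = 233 MPa, n = 0.626
  sample R: E = 72.40, α = 23.6, σ_y = 370.0 → σ = 338 MPa, n = 1.09
  sample C: E = 448.0, α = 4.43, σ_y = 528.0 → σ = 393 MPa, n = 1.34
Sample B has the lowest safety factor, n = 0.626.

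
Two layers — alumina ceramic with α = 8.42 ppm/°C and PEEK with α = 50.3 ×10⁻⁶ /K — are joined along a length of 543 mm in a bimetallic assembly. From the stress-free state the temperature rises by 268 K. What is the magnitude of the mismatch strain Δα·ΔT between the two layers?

0.0112

Δα = |8.42 − 50.3|×10⁻⁶/K = 41.9×10⁻⁶/K.
Mismatch strain = Δα·ΔT = 41.9×10⁻⁶ × 268.0 = 0.0112.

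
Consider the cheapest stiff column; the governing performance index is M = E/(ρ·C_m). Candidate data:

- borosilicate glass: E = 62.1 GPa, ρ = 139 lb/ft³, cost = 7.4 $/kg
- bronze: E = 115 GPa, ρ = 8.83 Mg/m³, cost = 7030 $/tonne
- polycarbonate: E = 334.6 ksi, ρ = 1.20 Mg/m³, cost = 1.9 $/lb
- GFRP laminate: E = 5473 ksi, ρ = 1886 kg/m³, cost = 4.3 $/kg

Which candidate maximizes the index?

GFRP laminate

Normalizing units and computing the index:
  borosilicate glass: E = 62.10 GPa, ρ = 2227 kg/m³, cost = 7.400 $/kg
  bronze: E = 115.0 GPa, ρ = 8830 kg/m³, cost = 7.030 $/kg
  polycarbonate: E = 2.307 GPa, ρ = 1200 kg/m³, cost = 4.189 $/kg
  GFRP laminate: E = 37.74 GPa, ρ = 1886 kg/m³, cost = 4.300 $/kg
  GFRP laminate: M = 4.65 MN·m per $
  borosilicate glass: M = 3.77 MN·m per $
  bronze: M = 1.85 MN·m per $
  polycarbonate: M = 0.459 MN·m per $
GFRP laminate has the largest M.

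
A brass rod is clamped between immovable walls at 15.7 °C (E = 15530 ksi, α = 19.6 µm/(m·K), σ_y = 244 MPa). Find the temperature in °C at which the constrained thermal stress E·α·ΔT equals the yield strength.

E = 15530 ksi = 107.1 GPa.
E·α·ΔT = 244.0 MPa ⇒ ΔT = 244.0 / (107.1×10³ × 19.6×10⁻⁶) = 116.3 K.
T = 15.7 + 116.3 = 132.0 °C.

132 °C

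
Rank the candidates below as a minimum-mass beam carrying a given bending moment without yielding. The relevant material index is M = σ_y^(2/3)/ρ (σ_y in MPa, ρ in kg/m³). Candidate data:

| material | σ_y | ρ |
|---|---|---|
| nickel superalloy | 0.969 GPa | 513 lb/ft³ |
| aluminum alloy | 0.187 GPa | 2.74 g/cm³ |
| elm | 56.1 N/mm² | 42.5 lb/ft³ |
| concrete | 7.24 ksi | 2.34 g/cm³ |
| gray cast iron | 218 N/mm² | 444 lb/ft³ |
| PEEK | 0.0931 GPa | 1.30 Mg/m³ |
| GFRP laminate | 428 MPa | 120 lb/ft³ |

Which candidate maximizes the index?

GFRP laminate

Normalizing units and computing the index:
  nickel superalloy: σ_y = 969.0 MPa, ρ = 8217 kg/m³
  aluminum alloy: σ_y = 187.0 MPa, ρ = 2740 kg/m³
  elm: σ_y = 56.10 MPa, ρ = 680.8 kg/m³
  concrete: σ_y = 49.92 MPa, ρ = 2340 kg/m³
  gray cast iron: σ_y = 218.0 MPa, ρ = 7112 kg/m³
  PEEK: σ_y = 93.10 MPa, ρ = 1300 kg/m³
  GFRP laminate: σ_y = 428.0 MPa, ρ = 1922 kg/m³
  GFRP laminate: M = 29.5×10⁻³
  elm: M = 21.5×10⁻³
  PEEK: M = 15.8×10⁻³
  aluminum alloy: M = 11.9×10⁻³
  nickel superalloy: M = 11.9×10⁻³
  concrete: M = 5.79×10⁻³
  gray cast iron: M = 5.09×10⁻³
Highest index: GFRP laminate.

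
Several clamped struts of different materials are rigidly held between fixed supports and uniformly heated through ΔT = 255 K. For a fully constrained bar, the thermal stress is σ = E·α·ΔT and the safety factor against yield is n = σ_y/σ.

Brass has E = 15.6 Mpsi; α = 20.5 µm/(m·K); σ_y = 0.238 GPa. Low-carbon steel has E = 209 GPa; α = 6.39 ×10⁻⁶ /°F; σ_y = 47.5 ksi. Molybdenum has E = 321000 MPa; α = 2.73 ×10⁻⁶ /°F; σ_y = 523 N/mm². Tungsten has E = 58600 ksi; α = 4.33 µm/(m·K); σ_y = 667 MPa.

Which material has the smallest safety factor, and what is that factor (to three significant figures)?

brass, n = 0.423

Converting E to GPa, α to ×10⁻⁶/K, σ_y to MPa, then σ and n for each:
  brass: E = 107.6, α = 20.5, σ_y = 238.0 → σ = 562 MPa, n = 0.423
  low-carbon steel: E = 209.0, α = 11.5, σ_y = 327.5 → σ = 613 MPa, n = 0.534
  molybdenum: E = 321.0, α = 4.91, σ_y = 523.0 → σ = 402 MPa, n = 1.30
  tungsten: E = 404.0, α = 4.33, σ_y = 667.0 → σ = 446 MPa, n = 1.50
Smallest n: brass with n = 0.423.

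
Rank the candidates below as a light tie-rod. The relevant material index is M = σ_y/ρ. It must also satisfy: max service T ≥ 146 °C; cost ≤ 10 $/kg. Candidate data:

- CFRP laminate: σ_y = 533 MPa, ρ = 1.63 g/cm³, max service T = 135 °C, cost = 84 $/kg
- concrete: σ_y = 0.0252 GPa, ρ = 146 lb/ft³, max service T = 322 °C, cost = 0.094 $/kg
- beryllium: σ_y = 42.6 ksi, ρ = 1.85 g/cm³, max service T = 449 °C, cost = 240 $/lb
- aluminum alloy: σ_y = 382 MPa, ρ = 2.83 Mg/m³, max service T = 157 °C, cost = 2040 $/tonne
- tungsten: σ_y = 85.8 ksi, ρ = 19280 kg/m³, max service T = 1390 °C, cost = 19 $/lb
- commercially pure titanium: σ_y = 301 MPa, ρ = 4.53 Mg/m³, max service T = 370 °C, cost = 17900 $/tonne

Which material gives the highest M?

aluminum alloy

Screen on constraints: max service T ≥ 146 °C; cost ≤ 10 $/kg. Survivors: concrete, aluminum alloy.
In SI units:
  concrete: σ_y = 25.20 MPa, ρ = 2339 kg/m³
  aluminum alloy: σ_y = 382.0 MPa, ρ = 2830 kg/m³
  aluminum alloy: M = 135 kN·m/kg
  concrete: M = 10.8 kN·m/kg
Highest index: aluminum alloy.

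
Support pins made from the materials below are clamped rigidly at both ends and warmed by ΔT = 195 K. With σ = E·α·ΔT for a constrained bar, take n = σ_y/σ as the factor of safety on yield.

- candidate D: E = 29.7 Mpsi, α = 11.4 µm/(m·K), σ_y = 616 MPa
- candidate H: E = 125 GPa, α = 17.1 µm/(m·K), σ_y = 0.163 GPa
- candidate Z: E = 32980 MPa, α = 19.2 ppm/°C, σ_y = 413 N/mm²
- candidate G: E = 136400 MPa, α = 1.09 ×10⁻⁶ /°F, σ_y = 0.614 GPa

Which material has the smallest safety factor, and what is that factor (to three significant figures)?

candidate H, n = 0.391

In consistent units (E in GPa, α in ×10⁻⁶/K, σ_y in MPa):
  candidate D: E = 204.8, α = 11.4, σ_y = 616.0 → σ = 455 MPa, n = 1.35
  candidate H: E = 125.0, α = 17.1, σ_y = 163.0 → σ = 417 MPa, n = 0.391
  candidate Z: E = 32.98, α = 19.2, σ_y = 413.0 → σ = 123 MPa, n = 3.34
  candidate G: E = 136.4, α = 1.96, σ_y = 614.0 → σ = 52.2 MPa, n = 11.8
Smallest n: candidate H with n = 0.391.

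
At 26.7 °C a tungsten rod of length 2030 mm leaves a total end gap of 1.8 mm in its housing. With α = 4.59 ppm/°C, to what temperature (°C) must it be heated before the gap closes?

220 °C

α·L₀·ΔT = 1.8 mm ⇒ ΔT = 1.8 / (4.59×10⁻⁶ × 2030.0) = 193.2 K.
T = 26.7 + 193.2 = 219.9 °C.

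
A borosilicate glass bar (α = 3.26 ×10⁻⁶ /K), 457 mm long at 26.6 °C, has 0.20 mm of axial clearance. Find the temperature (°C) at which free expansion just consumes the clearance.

161 °C

α·L₀·ΔT = 0.2 mm ⇒ ΔT = 0.2 / (3.26×10⁻⁶ × 457.0) = 134.2 K.
T = 26.6 + 134.2 = 160.8 °C.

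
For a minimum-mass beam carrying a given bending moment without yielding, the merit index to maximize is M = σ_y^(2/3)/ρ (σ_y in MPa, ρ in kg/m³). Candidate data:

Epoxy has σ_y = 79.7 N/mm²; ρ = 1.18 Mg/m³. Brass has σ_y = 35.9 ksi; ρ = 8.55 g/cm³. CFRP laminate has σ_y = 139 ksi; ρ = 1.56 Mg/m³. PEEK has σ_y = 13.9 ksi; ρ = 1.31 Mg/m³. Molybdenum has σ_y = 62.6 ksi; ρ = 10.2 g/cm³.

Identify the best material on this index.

After converting to SI:
  epoxy: σ_y = 79.70 MPa, ρ = 1180 kg/m³
  brass: σ_y = 247.5 MPa, ρ = 8550 kg/m³
  CFRP laminate: σ_y = 958.4 MPa, ρ = 1560 kg/m³
  PEEK: σ_y = 95.84 MPa, ρ = 1310 kg/m³
  molybdenum: σ_y = 431.6 MPa, ρ = 10200 kg/m³
  CFRP laminate: M = 62.3×10⁻³
  PEEK: M = 16.0×10⁻³
  epoxy: M = 15.7×10⁻³
  molybdenum: M = 5.60×10⁻³
  brass: M = 4.61×10⁻³
Highest index: CFRP laminate.

CFRP laminate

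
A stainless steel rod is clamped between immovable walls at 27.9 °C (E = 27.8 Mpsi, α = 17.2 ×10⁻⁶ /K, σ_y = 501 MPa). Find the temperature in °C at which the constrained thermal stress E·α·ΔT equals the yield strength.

180 °C

E = 27.8 Mpsi = 191.7 GPa.
E·α·ΔT = 501.0 MPa ⇒ ΔT = 501.0 / (191.7×10³ × 17.2×10⁻⁶) = 152.0 K.
T = 27.9 + 152.0 = 179.9 °C.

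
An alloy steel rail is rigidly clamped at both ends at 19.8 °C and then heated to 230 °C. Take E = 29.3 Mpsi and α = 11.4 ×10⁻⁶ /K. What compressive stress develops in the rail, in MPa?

E = 29.3 Mpsi = 202.0 GPa.
ΔT = 210.2 K. Constrained thermal stress σ = E·α·ΔT = 202.0×10³ MPa × 11.4×10⁻⁶ × 210.2 = 484 MPa (compressive).

484 MPa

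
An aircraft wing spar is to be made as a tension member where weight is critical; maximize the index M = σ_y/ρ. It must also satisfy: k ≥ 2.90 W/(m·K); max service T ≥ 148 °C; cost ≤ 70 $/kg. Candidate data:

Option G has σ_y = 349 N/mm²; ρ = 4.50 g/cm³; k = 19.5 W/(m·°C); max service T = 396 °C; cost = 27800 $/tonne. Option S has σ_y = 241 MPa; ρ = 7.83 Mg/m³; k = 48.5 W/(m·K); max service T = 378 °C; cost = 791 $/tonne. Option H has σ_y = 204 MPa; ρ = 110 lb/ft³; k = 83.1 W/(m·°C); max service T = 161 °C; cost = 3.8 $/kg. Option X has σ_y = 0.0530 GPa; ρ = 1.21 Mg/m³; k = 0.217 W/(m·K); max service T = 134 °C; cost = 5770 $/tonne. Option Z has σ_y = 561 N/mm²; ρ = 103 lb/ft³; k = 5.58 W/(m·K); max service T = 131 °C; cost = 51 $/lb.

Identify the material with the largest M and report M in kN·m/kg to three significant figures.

Screen on constraints: k ≥ 2.90 W/(m·K); max service T ≥ 148 °C; cost ≤ 70 $/kg. Survivors: option G, option S, option H.
Convert each candidate to consistent units, then evaluate M:
  option G: σ_y = 349.0 MPa, ρ = 4500 kg/m³
  option S: σ_y = 241.0 MPa, ρ = 7830 kg/m³
  option H: σ_y = 204.0 MPa, ρ = 1762 kg/m³
  option H: M = 116 kN·m/kg
  option G: M = 77.6 kN·m/kg
  option S: M = 30.8 kN·m/kg
Option H ranks first.

option H, M = 116 kN·m/kg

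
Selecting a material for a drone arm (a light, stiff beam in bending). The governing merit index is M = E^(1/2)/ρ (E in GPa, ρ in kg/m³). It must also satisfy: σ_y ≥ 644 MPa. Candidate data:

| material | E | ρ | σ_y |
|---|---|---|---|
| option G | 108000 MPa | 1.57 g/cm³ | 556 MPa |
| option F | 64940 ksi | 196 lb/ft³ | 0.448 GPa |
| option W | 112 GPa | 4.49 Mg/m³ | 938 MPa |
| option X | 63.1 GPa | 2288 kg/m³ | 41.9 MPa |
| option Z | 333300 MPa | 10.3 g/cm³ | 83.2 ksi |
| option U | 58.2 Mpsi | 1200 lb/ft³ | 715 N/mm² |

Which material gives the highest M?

option W

Screen on constraints: σ_y ≥ 644 MPa. Survivors: option W, option U.
Convert each candidate to consistent units, then evaluate M:
  option W: E = 112.0 GPa, ρ = 4490 kg/m³
  option U: E = 401.3 GPa, ρ = 19220 kg/m³
  option W: M = 2.36×10⁻³
  option U: M = 1.04×10⁻³
Option W has the largest M.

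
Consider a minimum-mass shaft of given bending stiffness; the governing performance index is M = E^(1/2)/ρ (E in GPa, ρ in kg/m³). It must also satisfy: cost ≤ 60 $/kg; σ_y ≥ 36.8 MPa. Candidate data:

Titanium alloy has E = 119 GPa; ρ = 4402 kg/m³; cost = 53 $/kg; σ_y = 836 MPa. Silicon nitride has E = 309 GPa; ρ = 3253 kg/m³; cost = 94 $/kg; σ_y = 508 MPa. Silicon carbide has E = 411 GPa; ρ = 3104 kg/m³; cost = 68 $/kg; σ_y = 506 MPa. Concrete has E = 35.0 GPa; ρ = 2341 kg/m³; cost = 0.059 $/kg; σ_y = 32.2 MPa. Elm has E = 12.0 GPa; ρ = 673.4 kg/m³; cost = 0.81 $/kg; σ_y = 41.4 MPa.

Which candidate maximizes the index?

elm

Screen on constraints: cost ≤ 60 $/kg; σ_y ≥ 36.8 MPa. Survivors: titanium alloy, elm.
Evaluate M for each candidate:
  elm: M = 5.14×10⁻³
  titanium alloy: M = 2.48×10⁻³
Highest index: elm.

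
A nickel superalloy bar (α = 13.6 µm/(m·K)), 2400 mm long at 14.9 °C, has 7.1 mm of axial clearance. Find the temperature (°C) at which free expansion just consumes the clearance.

α·L₀·ΔT = 7.1 mm ⇒ ΔT = 7.1 / (13.6×10⁻⁶ × 2400.0) = 217.5 K.
T = 14.9 + 217.5 = 232.4 °C.

232 °C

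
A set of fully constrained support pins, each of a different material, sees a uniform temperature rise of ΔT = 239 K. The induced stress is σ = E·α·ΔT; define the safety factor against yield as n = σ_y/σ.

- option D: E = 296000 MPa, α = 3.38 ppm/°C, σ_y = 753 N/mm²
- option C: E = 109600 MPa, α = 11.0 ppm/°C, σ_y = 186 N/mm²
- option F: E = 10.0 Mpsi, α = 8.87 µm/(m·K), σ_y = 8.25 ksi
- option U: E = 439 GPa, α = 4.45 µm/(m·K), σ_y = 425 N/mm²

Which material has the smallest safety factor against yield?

Converting E to GPa, α to ×10⁻⁶/K, σ_y to MPa, then σ and n for each:
  option D: E = 296.0, α = 3.38, σ_y = 753.0 → σ = 239 MPa, n = 3.15
  option C: E = 109.6, α = 11.0, σ_y = 186.0 → σ = 288 MPa, n = 0.646
  option F: E = 68.95, α = 8.87, σ_y = 56.88 → σ = 146 MPa, n = 0.389
  option U: E = 439.0, α = 4.45, σ_y = 425.0 → σ = 467 MPa, n = 0.910
Option F has the lowest safety factor, n = 0.389.

option F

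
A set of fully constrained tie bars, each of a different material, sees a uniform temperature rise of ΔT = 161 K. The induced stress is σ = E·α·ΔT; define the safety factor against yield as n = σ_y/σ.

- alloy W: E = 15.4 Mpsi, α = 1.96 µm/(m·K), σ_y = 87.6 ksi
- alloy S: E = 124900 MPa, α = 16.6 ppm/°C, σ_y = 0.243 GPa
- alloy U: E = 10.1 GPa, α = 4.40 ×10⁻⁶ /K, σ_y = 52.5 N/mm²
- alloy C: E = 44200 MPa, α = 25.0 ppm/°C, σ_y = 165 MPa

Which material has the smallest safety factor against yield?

alloy S

Per material, after unit conversion:
  alloy W: E = 106.2, α = 1.96, σ_y = 604.0 → σ = 33.5 MPa, n = 18.0
  alloy S: E = 124.9, α = 16.6, σ_y = 243.0 → σ = 334 MPa, n = 0.728
  alloy U: E = 10.10, α = 4.40, σ_y = 52.50 → σ = 7.15 MPa, n = 7.34
  alloy C: E = 44.20, α = 25.0, σ_y = 165.0 → σ = 178 MPa, n = 0.927
Smallest n: alloy S with n = 0.728.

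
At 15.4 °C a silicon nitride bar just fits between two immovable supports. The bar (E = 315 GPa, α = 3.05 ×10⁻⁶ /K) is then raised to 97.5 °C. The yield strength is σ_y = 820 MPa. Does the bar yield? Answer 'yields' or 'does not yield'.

does not yield

ΔT = 82.10 K. Constrained thermal stress σ = E·α·ΔT = 315.0×10³ MPa × 3.05×10⁻⁶ × 82.10 = 78.9 MPa (compressive).
Compare to σ_y = 820 MPa: σ < σ_y, so it does not yield.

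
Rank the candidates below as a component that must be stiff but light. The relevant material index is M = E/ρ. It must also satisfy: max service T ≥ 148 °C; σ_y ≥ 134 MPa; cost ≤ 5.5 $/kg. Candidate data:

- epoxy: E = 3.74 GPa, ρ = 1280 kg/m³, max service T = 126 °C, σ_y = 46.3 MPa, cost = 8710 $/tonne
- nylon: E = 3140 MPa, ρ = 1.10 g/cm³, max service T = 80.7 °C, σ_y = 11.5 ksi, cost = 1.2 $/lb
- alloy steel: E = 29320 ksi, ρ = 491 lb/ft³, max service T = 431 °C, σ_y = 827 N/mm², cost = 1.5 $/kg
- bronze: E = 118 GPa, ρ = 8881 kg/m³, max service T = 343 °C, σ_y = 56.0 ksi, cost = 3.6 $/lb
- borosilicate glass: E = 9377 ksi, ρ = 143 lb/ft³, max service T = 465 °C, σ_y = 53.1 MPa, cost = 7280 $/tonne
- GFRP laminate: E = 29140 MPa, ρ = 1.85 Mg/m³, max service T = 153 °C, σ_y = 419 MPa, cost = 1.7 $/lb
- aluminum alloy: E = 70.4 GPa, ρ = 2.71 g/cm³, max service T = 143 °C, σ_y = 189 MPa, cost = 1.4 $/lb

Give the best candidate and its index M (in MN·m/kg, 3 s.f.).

Screen on constraints: max service T ≥ 148 °C; σ_y ≥ 134 MPa; cost ≤ 5.5 $/kg. Survivors: alloy steel, GFRP laminate.
After converting to SI:
  alloy steel: E = 202.2 GPa, ρ = 7865 kg/m³
  GFRP laminate: E = 29.14 GPa, ρ = 1850 kg/m³
  alloy steel: M = 25.7 MN·m/kg
  GFRP laminate: M = 15.8 MN·m/kg
Alloy steel ranks first.

alloy steel, M = 25.7 MN·m/kg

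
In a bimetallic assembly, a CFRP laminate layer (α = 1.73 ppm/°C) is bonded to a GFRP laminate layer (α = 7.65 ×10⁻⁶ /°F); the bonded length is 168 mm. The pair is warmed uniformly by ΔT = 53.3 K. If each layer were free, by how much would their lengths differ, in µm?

108 µm

GFRP laminate: α = 7.65×10⁻⁶/°F × 9/5 = 13.8×10⁻⁶/K.
Δα = |1.73 − 13.8|×10⁻⁶/K = 12.0×10⁻⁶/K.
ΔL_mismatch = Δα·L·ΔT = 12.0×10⁻⁶ × 168.0 mm × 53.3 K = 108 µm.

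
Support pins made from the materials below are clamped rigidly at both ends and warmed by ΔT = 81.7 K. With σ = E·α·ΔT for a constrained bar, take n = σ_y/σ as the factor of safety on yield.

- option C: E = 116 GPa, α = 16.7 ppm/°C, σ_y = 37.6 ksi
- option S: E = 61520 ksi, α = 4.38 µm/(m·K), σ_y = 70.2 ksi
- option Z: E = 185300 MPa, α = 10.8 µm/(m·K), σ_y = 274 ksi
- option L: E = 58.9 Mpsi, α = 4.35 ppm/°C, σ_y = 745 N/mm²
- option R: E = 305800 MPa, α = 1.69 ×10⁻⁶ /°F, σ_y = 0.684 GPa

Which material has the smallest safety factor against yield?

Converting E to GPa, α to ×10⁻⁶/K, σ_y to MPa, then σ and n for each:
  option C: E = 116.0, α = 16.7, σ_y = 259.2 → σ = 158 MPa, n = 1.64
  option S: E = 424.2, α = 4.38, σ_y = 484.0 → σ = 152 MPa, n = 3.19
  option Z: E = 185.3, α = 10.8, σ_y = 1889 → σ = 164 MPa, n = 11.6
  option L: E = 406.1, α = 4.35, σ_y = 745.0 → σ = 144 MPa, n = 5.16
  option R: E = 305.8, α = 3.04, σ_y = 684.0 → σ = 76.0 MPa, n = 9.00
Option C has the lowest safety factor, n = 1.64.

option C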